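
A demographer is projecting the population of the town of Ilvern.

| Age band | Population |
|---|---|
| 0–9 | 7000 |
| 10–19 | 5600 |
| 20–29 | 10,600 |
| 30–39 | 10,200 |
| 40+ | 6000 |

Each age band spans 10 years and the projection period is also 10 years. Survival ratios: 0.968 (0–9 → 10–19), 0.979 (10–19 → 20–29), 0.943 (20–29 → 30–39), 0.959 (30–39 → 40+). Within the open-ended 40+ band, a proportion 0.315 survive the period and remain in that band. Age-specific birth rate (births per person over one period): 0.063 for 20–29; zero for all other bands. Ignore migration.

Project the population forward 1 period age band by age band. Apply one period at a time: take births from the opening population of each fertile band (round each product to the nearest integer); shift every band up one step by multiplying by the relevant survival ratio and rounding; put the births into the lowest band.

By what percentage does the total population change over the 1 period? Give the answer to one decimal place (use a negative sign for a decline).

Period 1.
Births: 10600 × 0.063 = 668
10–19: 7000 × 0.968 = 6776
20–29: 5600 × 0.979 = 5482
30–39: 10600 × 0.943 = 9996
40+: 10200 × 0.959 + 6000 × 0.315 = 9782 + 1890 = 11672
Population now: 0–9=668, 10–19=6776, 20–29=5482, 30–39=9996, 40+=11672
Total: 39400 → 34594; change = -4806; percentage change = -12.2%

-12.2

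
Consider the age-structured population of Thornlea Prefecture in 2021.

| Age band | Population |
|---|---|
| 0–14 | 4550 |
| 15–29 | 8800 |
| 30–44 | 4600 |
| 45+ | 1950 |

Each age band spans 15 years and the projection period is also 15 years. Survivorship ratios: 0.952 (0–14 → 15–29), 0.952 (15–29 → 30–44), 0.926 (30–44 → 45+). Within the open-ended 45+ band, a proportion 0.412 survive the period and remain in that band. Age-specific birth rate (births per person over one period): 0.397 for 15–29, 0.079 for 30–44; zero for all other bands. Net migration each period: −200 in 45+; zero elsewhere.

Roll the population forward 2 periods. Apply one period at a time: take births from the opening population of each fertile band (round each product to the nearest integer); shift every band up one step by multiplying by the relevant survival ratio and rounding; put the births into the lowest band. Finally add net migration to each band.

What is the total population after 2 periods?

19740

Call the bands 1 to 4, youngest first.
Period 1:
Births: 8800 × 0.397 = 3494, 4600 × 0.079 = 363 — total 3857
Band 2: 4550 × 0.952 = 4332
Band 3: 8800 × 0.952 = 8378
Band 4: 4600 × 0.926 + 1950 × 0.412 = 4260 + 803 = 5063
Net migration: Band 4 − 200 → 4863
End of period: [3857, 4332, 8378, 4863]
Period 2:
Births: 4332 × 0.397 = 1720, 8378 × 0.079 = 662 — total 2382
Band 2: 3857 × 0.952 = 3672
Band 3: 4332 × 0.952 = 4124
Band 4: 8378 × 0.926 + 4863 × 0.412 = 7758 + 2004 = 9762
Net migration: Band 4 − 200 → 9562
End of period: [2382, 3672, 4124, 9562]
Total after period 2: 2382 + 3672 + 4124 + 9562 = 19740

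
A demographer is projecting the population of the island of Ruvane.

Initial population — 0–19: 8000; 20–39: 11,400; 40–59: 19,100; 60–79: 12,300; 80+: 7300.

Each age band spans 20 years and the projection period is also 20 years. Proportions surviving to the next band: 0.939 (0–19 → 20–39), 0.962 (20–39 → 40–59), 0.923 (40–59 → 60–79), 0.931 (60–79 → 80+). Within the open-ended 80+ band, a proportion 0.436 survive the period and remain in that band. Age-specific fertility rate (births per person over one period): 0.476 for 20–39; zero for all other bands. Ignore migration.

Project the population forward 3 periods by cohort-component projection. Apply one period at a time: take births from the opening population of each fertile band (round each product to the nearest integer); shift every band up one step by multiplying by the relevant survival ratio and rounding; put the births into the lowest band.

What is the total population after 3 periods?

36718

— Period 1 —
Births: 11400 × 0.476 = 5426
20–39: 8000 × 0.939 = 7512
40–59: 11400 × 0.962 = 10967
60–79: 19100 × 0.923 = 17629
80+: 12300 × 0.931 + 7300 × 0.436 = 11451 + 3183 = 14634
Giving 5426 / 7512 / 10967 / 17629 / 14634.
— Period 2 —
Births: 7512 × 0.476 = 3576
20–39: 5426 × 0.939 = 5095
40–59: 7512 × 0.962 = 7227
60–79: 10967 × 0.923 = 10123
80+: 17629 × 0.931 + 14634 × 0.436 = 16413 + 6380 = 22793
Giving 3576 / 5095 / 7227 / 10123 / 22793.
— Period 3 —
Births: 5095 × 0.476 = 2425
20–39: 3576 × 0.939 = 3358
40–59: 5095 × 0.962 = 4901
60–79: 7227 × 0.923 = 6671
80+: 10123 × 0.931 + 22793 × 0.436 = 9425 + 9938 = 19363
Giving 2425 / 3358 / 4901 / 6671 / 19363.
Total after period 3: 2425 + 3358 + 4901 + 6671 + 19363 = 36718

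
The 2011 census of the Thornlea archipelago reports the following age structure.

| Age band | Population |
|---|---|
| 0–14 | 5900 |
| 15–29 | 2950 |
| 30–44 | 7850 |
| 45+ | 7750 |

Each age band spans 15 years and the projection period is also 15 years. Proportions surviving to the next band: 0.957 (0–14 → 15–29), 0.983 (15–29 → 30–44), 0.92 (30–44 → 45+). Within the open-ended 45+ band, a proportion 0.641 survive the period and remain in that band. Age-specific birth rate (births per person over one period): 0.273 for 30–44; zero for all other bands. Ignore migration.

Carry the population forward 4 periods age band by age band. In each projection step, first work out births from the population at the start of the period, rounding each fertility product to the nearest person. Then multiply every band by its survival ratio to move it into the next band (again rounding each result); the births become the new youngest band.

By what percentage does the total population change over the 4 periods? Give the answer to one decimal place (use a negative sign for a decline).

-50.2

After projecting period 1:
Births: 7850 × 0.273 = 2143
15–29: 5900 × 0.957 = 5646
30–44: 2950 × 0.983 = 2900
45+: 7850 × 0.92 + 7750 × 0.641 = 7222 + 4968 = 12190
Population now: 0–14=2143, 15–29=5646, 30–44=2900, 45+=12190
After projecting period 2:
Births: 2900 × 0.273 = 792
15–29: 2143 × 0.957 = 2051
30–44: 5646 × 0.983 = 5550
45+: 2900 × 0.92 + 12190 × 0.641 = 2668 + 7814 = 10482
Population now: 0–14=792, 15–29=2051, 30–44=5550, 45+=10482
After projecting period 3:
Births: 5550 × 0.273 = 1515
15–29: 792 × 0.957 = 758
30–44: 2051 × 0.983 = 2016
45+: 5550 × 0.92 + 10482 × 0.641 = 5106 + 6719 = 11825
Population now: 0–14=1515, 15–29=758, 30–44=2016, 45+=11825
After projecting period 4:
Births: 2016 × 0.273 = 550
15–29: 1515 × 0.957 = 1450
30–44: 758 × 0.983 = 745
45+: 2016 × 0.92 + 11825 × 0.641 = 1855 + 7580 = 9435
Population now: 0–14=550, 15–29=1450, 30–44=745, 45+=9435
Total: 24450 → 12180; change = -12270; percentage change = -50.2%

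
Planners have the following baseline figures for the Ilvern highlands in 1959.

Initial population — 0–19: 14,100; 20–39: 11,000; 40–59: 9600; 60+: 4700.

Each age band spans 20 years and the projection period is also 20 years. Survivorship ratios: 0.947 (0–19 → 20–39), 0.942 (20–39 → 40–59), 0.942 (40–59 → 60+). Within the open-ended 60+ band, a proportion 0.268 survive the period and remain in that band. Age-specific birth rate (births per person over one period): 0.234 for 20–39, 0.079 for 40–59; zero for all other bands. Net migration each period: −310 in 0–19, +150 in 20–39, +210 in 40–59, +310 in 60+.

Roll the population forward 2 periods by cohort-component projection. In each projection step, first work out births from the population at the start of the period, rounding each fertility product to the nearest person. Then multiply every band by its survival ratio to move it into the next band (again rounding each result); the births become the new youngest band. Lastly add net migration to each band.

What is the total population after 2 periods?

32740

[period 1]
Births: 11000 × 0.234 = 2574  |  9600 × 0.079 = 758 ⇒ total 3332
20–39: 14100 × 0.947 = 13353
40–59: 11000 × 0.942 = 10362
60+: 9600 × 0.942 + 4700 × 0.268 = 9043 + 1260 = 10303
Net migration: 0–19 − 310 → 3022; 20–39 + 150 → 13503; 40–59 + 210 → 10572; 60+ + 310 → 10613
→ [3022, 13503, 10572, 10613]
[period 2]
Births: 13503 × 0.234 = 3160  |  10572 × 0.079 = 835 ⇒ total 3995
20–39: 3022 × 0.947 = 2862
40–59: 13503 × 0.942 = 12720
60+: 10572 × 0.942 + 10613 × 0.268 = 9959 + 2844 = 12803
Net migration: 0–19 − 310 → 3685; 20–39 + 150 → 3012; 40–59 + 210 → 12930; 60+ + 310 → 13113
→ [3685, 3012, 12930, 13113]
Total after period 2: 3685 + 3012 + 12930 + 13113 = 32740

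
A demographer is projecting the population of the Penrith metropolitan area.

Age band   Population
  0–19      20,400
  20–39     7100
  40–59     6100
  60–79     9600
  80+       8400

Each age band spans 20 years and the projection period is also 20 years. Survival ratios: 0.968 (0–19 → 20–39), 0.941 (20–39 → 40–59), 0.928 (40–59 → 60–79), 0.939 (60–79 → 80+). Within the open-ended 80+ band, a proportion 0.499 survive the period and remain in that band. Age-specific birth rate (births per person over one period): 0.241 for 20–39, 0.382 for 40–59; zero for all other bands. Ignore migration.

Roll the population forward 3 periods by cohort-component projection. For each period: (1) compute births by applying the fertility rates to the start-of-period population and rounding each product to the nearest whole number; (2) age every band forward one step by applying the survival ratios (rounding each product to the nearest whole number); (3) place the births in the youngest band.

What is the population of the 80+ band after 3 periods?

11763

Period 1.
Births: 7100 × 0.241 = 1711, 6100 × 0.382 = 2330 → 4041
20–39: 20400 × 0.968 = 19747
40–59: 7100 × 0.941 = 6681
60–79: 6100 × 0.928 = 5661
80+: 9600 × 0.939 + 8400 × 0.499 = 9014 + 4192 = 13206
End of period: [4041, 19747, 6681, 5661, 13206]
Period 2.
Births: 19747 × 0.241 = 4759, 6681 × 0.382 = 2552 → 7311
20–39: 4041 × 0.968 = 3912
40–59: 19747 × 0.941 = 18582
60–79: 6681 × 0.928 = 6200
80+: 5661 × 0.939 + 13206 × 0.499 = 5316 + 6590 = 11906
End of period: [7311, 3912, 18582, 6200, 11906]
Period 3.
Births: 3912 × 0.241 = 943, 18582 × 0.382 = 7098 → 8041
20–39: 7311 × 0.968 = 7077
40–59: 3912 × 0.941 = 3681
60–79: 18582 × 0.928 = 17244
80+: 6200 × 0.939 + 11906 × 0.499 = 5822 + 5941 = 11763
End of period: [8041, 7077, 3681, 17244, 11763]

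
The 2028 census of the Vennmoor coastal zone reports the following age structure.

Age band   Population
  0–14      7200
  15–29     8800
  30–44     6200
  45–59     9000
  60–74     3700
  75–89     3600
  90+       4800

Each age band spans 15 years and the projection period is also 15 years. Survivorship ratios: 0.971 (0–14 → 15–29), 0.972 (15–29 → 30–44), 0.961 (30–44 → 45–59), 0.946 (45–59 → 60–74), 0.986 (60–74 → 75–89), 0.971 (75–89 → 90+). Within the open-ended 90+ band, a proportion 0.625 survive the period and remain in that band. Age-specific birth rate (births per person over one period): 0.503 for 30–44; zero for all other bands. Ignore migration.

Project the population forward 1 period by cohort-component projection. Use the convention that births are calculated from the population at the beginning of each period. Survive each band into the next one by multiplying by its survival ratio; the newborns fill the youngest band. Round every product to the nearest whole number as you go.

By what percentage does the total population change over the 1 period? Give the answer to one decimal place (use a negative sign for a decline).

0.0

Period 1:
Births: 6200 * 0.503 = 3119
15–29: 7200 * 0.971 = 6991
30–44: 8800 * 0.972 = 8554
45–59: 6200 * 0.961 = 5958
60–74: 9000 * 0.946 = 8514
75–89: 3700 * 0.986 = 3648
90+: 3600 * 0.971 + 4800 * 0.625 = 3496 + 3000 = 6496
Population now: 0–14=3119, 15–29=6991, 30–44=8554, 45–59=5958, 60–74=8514, 75–89=3648, 90+=6496
Total: 43300 → 43280; change = -20; percentage change = 0.0%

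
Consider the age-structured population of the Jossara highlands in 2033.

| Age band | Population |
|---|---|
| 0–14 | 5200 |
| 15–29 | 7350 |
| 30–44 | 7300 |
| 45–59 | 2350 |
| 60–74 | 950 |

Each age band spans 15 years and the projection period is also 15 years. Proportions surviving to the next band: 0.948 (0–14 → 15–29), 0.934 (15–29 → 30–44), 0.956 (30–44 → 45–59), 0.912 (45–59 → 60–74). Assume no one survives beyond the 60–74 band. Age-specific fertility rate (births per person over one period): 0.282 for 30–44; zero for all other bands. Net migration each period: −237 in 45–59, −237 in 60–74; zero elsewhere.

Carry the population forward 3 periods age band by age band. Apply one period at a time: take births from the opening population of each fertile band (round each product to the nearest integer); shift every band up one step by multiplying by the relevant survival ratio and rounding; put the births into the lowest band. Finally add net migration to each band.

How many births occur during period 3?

1299

After projecting period 1:
Births: 7300 × 0.282 = 2059
15–29: 5200 × 0.948 = 4930
30–44: 7350 × 0.934 = 6865
45–59: 7300 × 0.956 = 6979
60–74: 2350 × 0.912 = 2143
Net migration: 45–59 − 237 → 6742; 60–74 − 237 → 1906
Giving 2059 / 4930 / 6865 / 6742 / 1906.
After projecting period 2:
Births: 6865 × 0.282 = 1936
15–29: 2059 × 0.948 = 1952
30–44: 4930 × 0.934 = 4605
45–59: 6865 × 0.956 = 6563
60–74: 6742 × 0.912 = 6149
Net migration: 45–59 − 237 → 6326; 60–74 − 237 → 5912
Giving 1936 / 1952 / 4605 / 6326 / 5912.
After projecting period 3:
Births: 4605 × 0.282 = 1299
15–29: 1936 × 0.948 = 1835
30–44: 1952 × 0.934 = 1823
45–59: 4605 × 0.956 = 4402
60–74: 6326 × 0.912 = 5769
Net migration: 45–59 − 237 → 4165; 60–74 − 237 → 5532
Giving 1299 / 1835 / 1823 / 4165 / 5532.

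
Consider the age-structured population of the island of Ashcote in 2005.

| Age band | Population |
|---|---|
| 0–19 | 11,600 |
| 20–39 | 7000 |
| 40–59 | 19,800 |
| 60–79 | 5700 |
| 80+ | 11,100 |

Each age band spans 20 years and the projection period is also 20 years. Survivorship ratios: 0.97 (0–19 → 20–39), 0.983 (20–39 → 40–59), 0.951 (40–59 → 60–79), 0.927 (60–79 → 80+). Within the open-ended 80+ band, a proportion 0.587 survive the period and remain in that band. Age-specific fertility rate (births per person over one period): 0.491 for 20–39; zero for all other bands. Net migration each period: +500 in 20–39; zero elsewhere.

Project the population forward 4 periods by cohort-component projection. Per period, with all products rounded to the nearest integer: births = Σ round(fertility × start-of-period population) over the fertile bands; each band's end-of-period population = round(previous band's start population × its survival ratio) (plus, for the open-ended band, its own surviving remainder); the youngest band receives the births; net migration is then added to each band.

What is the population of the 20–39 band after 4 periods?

Period 1:
Births: 7000 × 0.491 = 3437
20–39: 11600 × 0.97 = 11252
40–59: 7000 × 0.983 = 6881
60–79: 19800 × 0.951 = 18830
80+: 5700 × 0.927 + 11100 × 0.587 = 5284 + 6516 = 11800
Net migration: 20–39 + 500 → 11752
→ [3437, 11752, 6881, 18830, 11800]
Period 2:
Births: 11752 × 0.491 = 5770
20–39: 3437 × 0.97 = 3334
40–59: 11752 × 0.983 = 11552
60–79: 6881 × 0.951 = 6544
80+: 18830 × 0.927 + 11800 × 0.587 = 17455 + 6927 = 24382
Net migration: 20–39 + 500 → 3834
→ [5770, 3834, 11552, 6544, 24382]
Period 3:
Births: 3834 × 0.491 = 1882
20–39: 5770 × 0.97 = 5597
40–59: 3834 × 0.983 = 3769
60–79: 11552 × 0.951 = 10986
80+: 6544 × 0.927 + 24382 × 0.587 = 6066 + 14312 = 20378
Net migration: 20–39 + 500 → 6097
→ [1882, 6097, 3769, 10986, 20378]
Period 4:
Births: 6097 × 0.491 = 2994
20–39: 1882 × 0.97 = 1826
40–59: 6097 × 0.983 = 5993
60–79: 3769 × 0.951 = 3584
80+: 10986 × 0.927 + 20378 × 0.587 = 10184 + 11962 = 22146
Net migration: 20–39 + 500 → 2326
→ [2994, 2326, 5993, 3584, 22146]

2326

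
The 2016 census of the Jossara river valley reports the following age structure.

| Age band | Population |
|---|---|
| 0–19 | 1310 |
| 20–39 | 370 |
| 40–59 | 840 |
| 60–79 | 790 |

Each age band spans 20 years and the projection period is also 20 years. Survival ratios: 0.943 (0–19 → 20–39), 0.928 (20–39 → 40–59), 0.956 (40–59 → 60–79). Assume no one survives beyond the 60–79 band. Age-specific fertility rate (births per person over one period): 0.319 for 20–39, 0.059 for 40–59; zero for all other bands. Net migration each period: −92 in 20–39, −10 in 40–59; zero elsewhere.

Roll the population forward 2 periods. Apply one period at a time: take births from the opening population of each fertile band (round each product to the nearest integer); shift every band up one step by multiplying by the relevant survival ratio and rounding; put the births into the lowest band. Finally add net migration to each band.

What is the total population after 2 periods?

1820

After projecting period 1:
Births: 370 * 0.319 = 118, 840 * 0.059 = 50 → total 168
20–39: 1310 * 0.943 = 1235
40–59: 370 * 0.928 = 343
60–79: 840 * 0.956 = 803
Net migration: 20–39 − 92 → 1143; 40–59 − 10 → 333
Population now: 0–19=168, 20–39=1143, 40–59=333, 60–79=803
After projecting period 2:
Births: 1143 * 0.319 = 365, 333 * 0.059 = 20 → total 385
20–39: 168 * 0.943 = 158
40–59: 1143 * 0.928 = 1061
60–79: 333 * 0.956 = 318
Net migration: 20–39 − 92 → 66; 40–59 − 10 → 1051
Population now: 0–19=385, 20–39=66, 40–59=1051, 60–79=318
Total after period 2: 385 + 66 + 1051 + 318 = 1820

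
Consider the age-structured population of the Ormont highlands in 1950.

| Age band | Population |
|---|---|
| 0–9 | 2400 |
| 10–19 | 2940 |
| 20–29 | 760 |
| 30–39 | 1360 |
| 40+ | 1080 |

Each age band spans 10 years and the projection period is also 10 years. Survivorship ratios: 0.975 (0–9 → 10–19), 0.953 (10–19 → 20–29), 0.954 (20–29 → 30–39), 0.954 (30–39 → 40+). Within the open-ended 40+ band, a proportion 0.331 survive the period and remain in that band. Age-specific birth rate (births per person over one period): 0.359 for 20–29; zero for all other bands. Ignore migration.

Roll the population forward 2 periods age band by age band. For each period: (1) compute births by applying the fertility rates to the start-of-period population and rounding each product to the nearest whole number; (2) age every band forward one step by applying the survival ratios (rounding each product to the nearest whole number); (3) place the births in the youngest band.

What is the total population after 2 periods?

Call the bands 1 to 5, youngest first.
Period 1.
Births: 760 × 0.359 = 273
Band 2: 2400 × 0.975 = 2340
Band 3: 2940 × 0.953 = 2802
Band 4: 760 × 0.954 = 725
Band 5: 1360 × 0.954 + 1080 × 0.331 = 1297 + 357 = 1654
→ [273, 2340, 2802, 725, 1654]
Period 2.
Births: 2802 × 0.359 = 1006
Band 2: 273 × 0.975 = 266
Band 3: 2340 × 0.953 = 2230
Band 4: 2802 × 0.954 = 2673
Band 5: 725 × 0.954 + 1654 × 0.331 = 692 + 547 = 1239
→ [1006, 266, 2230, 2673, 1239]
Total after period 2: 1006 + 266 + 2230 + 2673 + 1239 = 7414

7414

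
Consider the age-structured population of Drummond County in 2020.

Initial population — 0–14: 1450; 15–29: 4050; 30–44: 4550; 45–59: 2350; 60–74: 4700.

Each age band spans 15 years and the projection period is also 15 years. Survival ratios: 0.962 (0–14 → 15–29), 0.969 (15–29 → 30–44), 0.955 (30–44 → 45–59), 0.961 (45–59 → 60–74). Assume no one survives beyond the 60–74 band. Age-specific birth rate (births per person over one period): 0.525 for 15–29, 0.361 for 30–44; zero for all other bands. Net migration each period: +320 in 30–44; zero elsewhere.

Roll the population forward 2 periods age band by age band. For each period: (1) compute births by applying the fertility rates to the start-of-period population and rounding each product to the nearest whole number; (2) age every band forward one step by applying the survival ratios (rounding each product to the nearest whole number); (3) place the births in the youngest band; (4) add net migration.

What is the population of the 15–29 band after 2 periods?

(Bands numbered youngest = 1 to oldest = 5.)
[period 1]
Births: 4050 × 0.525 = 2126, 4550 × 0.361 = 1643 → total 3769
Band 2: 1450 × 0.962 = 1395
Band 3: 4050 × 0.969 = 3924
Band 4: 4550 × 0.955 = 4345
Band 5: 2350 × 0.961 = 2258
Net migration: Band 3 + 320 → 4244
→ [3769, 1395, 4244, 4345, 2258]
[period 2]
Births: 1395 × 0.525 = 732, 4244 × 0.361 = 1532 → total 2264
Band 2: 3769 × 0.962 = 3626
Band 3: 1395 × 0.969 = 1352
Band 4: 4244 × 0.955 = 4053
Band 5: 4345 × 0.961 = 4176
Net migration: Band 3 + 320 → 1672
→ [2264, 3626, 1672, 4053, 4176]

3626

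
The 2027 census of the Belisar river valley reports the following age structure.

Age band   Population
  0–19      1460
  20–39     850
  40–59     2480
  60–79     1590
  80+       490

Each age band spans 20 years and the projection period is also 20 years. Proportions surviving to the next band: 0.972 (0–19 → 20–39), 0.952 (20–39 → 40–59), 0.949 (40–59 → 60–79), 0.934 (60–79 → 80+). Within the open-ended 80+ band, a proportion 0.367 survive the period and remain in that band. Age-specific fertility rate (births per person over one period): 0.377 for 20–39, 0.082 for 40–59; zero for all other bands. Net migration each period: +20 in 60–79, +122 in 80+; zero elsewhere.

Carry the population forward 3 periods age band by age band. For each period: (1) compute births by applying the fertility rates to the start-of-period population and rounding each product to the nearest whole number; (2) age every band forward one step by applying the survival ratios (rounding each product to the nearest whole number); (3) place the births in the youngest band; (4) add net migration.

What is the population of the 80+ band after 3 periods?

Call the bands 1 to 5, youngest first.
After projecting period 1:
Births: 850 * 0.377 = 320  |  2480 * 0.082 = 203 ⇒ total 523
Band 2: 1460 * 0.972 = 1419
Band 3: 850 * 0.952 = 809
Band 4: 2480 * 0.949 = 2354
Band 5: 1590 * 0.934 + 490 * 0.367 = 1485 + 180 = 1665
Net migration: Band 4 + 20 → 2374; Band 5 + 122 → 1787
End of period: [523, 1419, 809, 2374, 1787]
After projecting period 2:
Births: 1419 * 0.377 = 535  |  809 * 0.082 = 66 ⇒ total 601
Band 2: 523 * 0.972 = 508
Band 3: 1419 * 0.952 = 1351
Band 4: 809 * 0.949 = 768
Band 5: 2374 * 0.934 + 1787 * 0.367 = 2217 + 656 = 2873
Net migration: Band 4 + 20 → 788; Band 5 + 122 → 2995
End of period: [601, 508, 1351, 788, 2995]
After projecting period 3:
Births: 508 * 0.377 = 192  |  1351 * 0.082 = 111 ⇒ total 303
Band 2: 601 * 0.972 = 584
Band 3: 508 * 0.952 = 484
Band 4: 1351 * 0.949 = 1282
Band 5: 788 * 0.934 + 2995 * 0.367 = 736 + 1099 = 1835
Net migration: Band 4 + 20 → 1302; Band 5 + 122 → 1957
End of period: [303, 584, 484, 1302, 1957]

1957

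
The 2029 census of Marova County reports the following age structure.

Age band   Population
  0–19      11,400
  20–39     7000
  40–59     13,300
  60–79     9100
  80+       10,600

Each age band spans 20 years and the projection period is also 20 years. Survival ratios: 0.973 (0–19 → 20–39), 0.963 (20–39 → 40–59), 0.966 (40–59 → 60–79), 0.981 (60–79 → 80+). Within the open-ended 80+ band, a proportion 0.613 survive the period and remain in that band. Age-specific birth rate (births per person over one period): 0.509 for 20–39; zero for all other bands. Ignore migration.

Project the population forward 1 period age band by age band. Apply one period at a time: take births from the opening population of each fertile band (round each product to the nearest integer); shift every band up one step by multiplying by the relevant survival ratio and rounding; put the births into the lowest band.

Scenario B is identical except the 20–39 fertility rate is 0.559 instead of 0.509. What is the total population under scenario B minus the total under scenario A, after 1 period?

350

Numbering the groups 1..5 from youngest to oldest:
After projecting period 1:
Births: 7000 × 0.509 = 3563
Group 2: 11400 × 0.973 = 11092
Group 3: 7000 × 0.963 = 6741
Group 4: 13300 × 0.966 = 12848
Group 5: 9100 × 0.981 + 10600 × 0.613 = 8927 + 6498 = 15425
End of period: [3563, 11092, 6741, 12848, 15425]
Scenario A total after 1 period: 49669
Scenario B projection —
After projecting period 1:
Births: 7000 × 0.559 = 3913
Group 2: 11400 × 0.973 = 11092
Group 3: 7000 × 0.963 = 6741
Group 4: 13300 × 0.966 = 12848
Group 5: 9100 × 0.981 + 10600 × 0.613 = 8927 + 6498 = 15425
End of period: [3913, 11092, 6741, 12848, 15425]
Scenario B total after 1 period: 50019
Difference B − A = 50019 − 49669 = 350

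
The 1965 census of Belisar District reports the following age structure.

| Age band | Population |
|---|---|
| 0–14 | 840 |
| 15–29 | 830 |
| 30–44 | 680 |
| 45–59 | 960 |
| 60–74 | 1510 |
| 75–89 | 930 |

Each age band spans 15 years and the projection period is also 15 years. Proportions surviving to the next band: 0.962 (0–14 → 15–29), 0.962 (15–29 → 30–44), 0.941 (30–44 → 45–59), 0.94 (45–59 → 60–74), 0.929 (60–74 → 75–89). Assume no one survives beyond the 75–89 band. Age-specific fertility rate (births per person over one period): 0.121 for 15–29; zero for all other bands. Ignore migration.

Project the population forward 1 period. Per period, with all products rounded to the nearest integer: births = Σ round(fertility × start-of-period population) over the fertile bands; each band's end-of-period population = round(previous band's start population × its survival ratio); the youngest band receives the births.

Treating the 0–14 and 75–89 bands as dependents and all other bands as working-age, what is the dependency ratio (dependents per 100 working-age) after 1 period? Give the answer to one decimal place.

[period 1]
Births: 830 * 0.121 = 100
15–29: 840 * 0.962 = 808
30–44: 830 * 0.962 = 798
45–59: 680 * 0.941 = 640
60–74: 960 * 0.94 = 902
75–89: 1510 * 0.929 = 1403
Giving 100 / 808 / 798 / 640 / 902 / 1403.
Dependents (band 0–14 + band 75–89) = 100 + 1403 = 1503; working-age = 3148; ratio = 1503/3148 × 100 = 47.7

47.7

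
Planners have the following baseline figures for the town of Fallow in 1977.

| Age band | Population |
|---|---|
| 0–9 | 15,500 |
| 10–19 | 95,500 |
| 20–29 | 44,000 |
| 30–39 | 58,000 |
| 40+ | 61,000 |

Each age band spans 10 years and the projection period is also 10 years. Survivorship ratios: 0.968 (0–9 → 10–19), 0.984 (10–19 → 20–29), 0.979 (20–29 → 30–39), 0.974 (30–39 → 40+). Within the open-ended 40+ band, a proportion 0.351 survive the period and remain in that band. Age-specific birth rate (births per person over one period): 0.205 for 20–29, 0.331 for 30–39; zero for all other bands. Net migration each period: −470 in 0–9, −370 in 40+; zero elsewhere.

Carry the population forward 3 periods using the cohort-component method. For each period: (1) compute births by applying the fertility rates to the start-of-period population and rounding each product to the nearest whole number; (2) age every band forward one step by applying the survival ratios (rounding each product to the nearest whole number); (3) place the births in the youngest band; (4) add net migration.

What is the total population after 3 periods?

219273

Numbering the groups 1..5 from youngest to oldest:
[period 1]
Births: 44000 × 0.205 = 9020, 58000 × 0.331 = 19198 → total 28218
Group 2: 15500 × 0.968 = 15004
Group 3: 95500 × 0.984 = 93972
Group 4: 44000 × 0.979 = 43076
Group 5: 58000 × 0.974 + 61000 × 0.351 = 56492 + 21411 = 77903
Net migration: Group 1 − 470 → 27748; Group 5 − 370 → 77533
End of period: [27748, 15004, 93972, 43076, 77533]
[period 2]
Births: 93972 × 0.205 = 19264, 43076 × 0.331 = 14258 → total 33522
Group 2: 27748 × 0.968 = 26860
Group 3: 15004 × 0.984 = 14764
Group 4: 93972 × 0.979 = 91999
Group 5: 43076 × 0.974 + 77533 × 0.351 = 41956 + 27214 = 69170
Net migration: Group 1 − 470 → 33052; Group 5 − 370 → 68800
End of period: [33052, 26860, 14764, 91999, 68800]
[period 3]
Births: 14764 × 0.205 = 3027, 91999 × 0.331 = 30452 → total 33479
Group 2: 33052 × 0.968 = 31994
Group 3: 26860 × 0.984 = 26430
Group 4: 14764 × 0.979 = 14454
Group 5: 91999 × 0.974 + 68800 × 0.351 = 89607 + 24149 = 113756
Net migration: Group 1 − 470 → 33009; Group 5 − 370 → 113386
End of period: [33009, 31994, 26430, 14454, 113386]
Total after period 3: 33009 + 31994 + 26430 + 14454 + 113386 = 219273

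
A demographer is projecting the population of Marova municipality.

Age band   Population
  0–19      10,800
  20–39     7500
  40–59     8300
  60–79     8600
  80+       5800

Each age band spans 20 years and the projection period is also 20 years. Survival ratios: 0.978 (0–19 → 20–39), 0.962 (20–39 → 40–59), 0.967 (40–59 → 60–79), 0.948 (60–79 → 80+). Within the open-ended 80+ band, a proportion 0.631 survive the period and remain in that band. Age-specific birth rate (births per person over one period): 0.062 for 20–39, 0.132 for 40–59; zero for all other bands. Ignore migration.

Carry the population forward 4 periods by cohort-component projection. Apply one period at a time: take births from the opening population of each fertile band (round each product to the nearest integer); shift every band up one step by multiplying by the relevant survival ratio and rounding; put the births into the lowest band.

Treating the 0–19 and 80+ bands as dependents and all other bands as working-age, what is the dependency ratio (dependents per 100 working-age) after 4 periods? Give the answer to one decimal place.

456.0

(Groups numbered youngest = 1 to oldest = 5.)
[period 1]
Births: 7500 × 0.062 = 465, 8300 × 0.132 = 1096 → total 1561
Group 2: 10800 × 0.978 = 10562
Group 3: 7500 × 0.962 = 7215
Group 4: 8300 × 0.967 = 8026
Group 5: 8600 × 0.948 + 5800 × 0.631 = 8153 + 3660 = 11813
Population now: 0–19=1561, 20–39=10562, 40–59=7215, 60–79=8026, 80+=11813
[period 2]
Births: 10562 × 0.062 = 655, 7215 × 0.132 = 952 → total 1607
Group 2: 1561 × 0.978 = 1527
Group 3: 10562 × 0.962 = 10161
Group 4: 7215 × 0.967 = 6977
Group 5: 8026 × 0.948 + 11813 × 0.631 = 7609 + 7454 = 15063
Population now: 0–19=1607, 20–39=1527, 40–59=10161, 60–79=6977, 80+=15063
[period 3]
Births: 1527 × 0.062 = 95, 10161 × 0.132 = 1341 → total 1436
Group 2: 1607 × 0.978 = 1572
Group 3: 1527 × 0.962 = 1469
Group 4: 10161 × 0.967 = 9826
Group 5: 6977 × 0.948 + 15063 × 0.631 = 6614 + 9505 = 16119
Population now: 0–19=1436, 20–39=1572, 40–59=1469, 60–79=9826, 80+=16119
[period 4]
Births: 1572 × 0.062 = 97, 1469 × 0.132 = 194 → total 291
Group 2: 1436 × 0.978 = 1404
Group 3: 1572 × 0.962 = 1512
Group 4: 1469 × 0.967 = 1421
Group 5: 9826 × 0.948 + 16119 × 0.631 = 9315 + 10171 = 19486
Population now: 0–19=291, 20–39=1404, 40–59=1512, 60–79=1421, 80+=19486
Dependents (band 0–19 + band 80+) = 291 + 19486 = 19777; working-age = 4337; ratio = 19777/4337 × 100 = 456.0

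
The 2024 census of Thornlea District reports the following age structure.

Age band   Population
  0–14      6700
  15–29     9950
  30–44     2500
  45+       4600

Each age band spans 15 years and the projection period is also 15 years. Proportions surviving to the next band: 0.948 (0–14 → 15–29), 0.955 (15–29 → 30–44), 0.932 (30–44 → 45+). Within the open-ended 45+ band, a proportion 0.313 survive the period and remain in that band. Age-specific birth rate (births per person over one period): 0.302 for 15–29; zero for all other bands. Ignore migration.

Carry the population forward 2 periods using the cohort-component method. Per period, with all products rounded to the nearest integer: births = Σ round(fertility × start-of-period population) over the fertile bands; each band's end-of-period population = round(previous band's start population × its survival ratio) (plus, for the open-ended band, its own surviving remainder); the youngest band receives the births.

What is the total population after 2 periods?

20869

Call the bands 1 to 4, youngest first.
After projecting period 1:
Births: 9950 × 0.302 = 3005
Band 2: 6700 × 0.948 = 6352
Band 3: 9950 × 0.955 = 9502
Band 4: 2500 × 0.932 + 4600 × 0.313 = 2330 + 1440 = 3770
End of period: [3005, 6352, 9502, 3770]
After projecting period 2:
Births: 6352 × 0.302 = 1918
Band 2: 3005 × 0.948 = 2849
Band 3: 6352 × 0.955 = 6066
Band 4: 9502 × 0.932 + 3770 × 0.313 = 8856 + 1180 = 10036
End of period: [1918, 2849, 6066, 10036]
Total after period 2: 1918 + 2849 + 6066 + 10036 = 20869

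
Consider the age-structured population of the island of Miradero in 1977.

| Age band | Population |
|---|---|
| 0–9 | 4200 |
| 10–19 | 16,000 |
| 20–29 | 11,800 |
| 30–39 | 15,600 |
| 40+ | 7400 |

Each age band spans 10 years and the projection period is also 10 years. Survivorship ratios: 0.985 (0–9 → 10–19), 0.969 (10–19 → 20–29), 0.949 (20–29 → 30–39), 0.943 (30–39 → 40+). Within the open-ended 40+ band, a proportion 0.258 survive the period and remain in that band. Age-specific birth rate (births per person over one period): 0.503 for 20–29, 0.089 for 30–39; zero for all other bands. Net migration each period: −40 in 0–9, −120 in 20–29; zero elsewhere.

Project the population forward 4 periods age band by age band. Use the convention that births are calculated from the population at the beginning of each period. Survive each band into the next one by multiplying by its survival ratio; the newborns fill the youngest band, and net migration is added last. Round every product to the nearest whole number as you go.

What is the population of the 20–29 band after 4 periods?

Period 1.
Births: 11800 × 0.503 = 5935 ; 15600 × 0.089 = 1388 — total 7323
10–19: 4200 × 0.985 = 4137
20–29: 16000 × 0.969 = 15504
30–39: 11800 × 0.949 = 11198
40+: 15600 × 0.943 + 7400 × 0.258 = 14711 + 1909 = 16620
Net migration: 0–9 − 40 → 7283; 20–29 − 120 → 15384
→ [7283, 4137, 15384, 11198, 16620]
Period 2.
Births: 15384 × 0.503 = 7738 ; 11198 × 0.089 = 997 — total 8735
10–19: 7283 × 0.985 = 7174
20–29: 4137 × 0.969 = 4009
30–39: 15384 × 0.949 = 14599
40+: 11198 × 0.943 + 16620 × 0.258 = 10560 + 4288 = 14848
Net migration: 0–9 − 40 → 8695; 20–29 − 120 → 3889
→ [8695, 7174, 3889, 14599, 14848]
Period 3.
Births: 3889 × 0.503 = 1956 ; 14599 × 0.089 = 1299 — total 3255
10–19: 8695 × 0.985 = 8565
20–29: 7174 × 0.969 = 6952
30–39: 3889 × 0.949 = 3691
40+: 14599 × 0.943 + 14848 × 0.258 = 13767 + 3831 = 17598
Net migration: 0–9 − 40 → 3215; 20–29 − 120 → 6832
→ [3215, 8565, 6832, 3691, 17598]
Period 4.
Births: 6832 × 0.503 = 3436 ; 3691 × 0.089 = 328 — total 3764
10–19: 3215 × 0.985 = 3167
20–29: 8565 × 0.969 = 8299
30–39: 6832 × 0.949 = 6484
40+: 3691 × 0.943 + 17598 × 0.258 = 3481 + 4540 = 8021
Net migration: 0–9 − 40 → 3724; 20–29 − 120 → 8179
→ [3724, 3167, 8179, 6484, 8021]

8179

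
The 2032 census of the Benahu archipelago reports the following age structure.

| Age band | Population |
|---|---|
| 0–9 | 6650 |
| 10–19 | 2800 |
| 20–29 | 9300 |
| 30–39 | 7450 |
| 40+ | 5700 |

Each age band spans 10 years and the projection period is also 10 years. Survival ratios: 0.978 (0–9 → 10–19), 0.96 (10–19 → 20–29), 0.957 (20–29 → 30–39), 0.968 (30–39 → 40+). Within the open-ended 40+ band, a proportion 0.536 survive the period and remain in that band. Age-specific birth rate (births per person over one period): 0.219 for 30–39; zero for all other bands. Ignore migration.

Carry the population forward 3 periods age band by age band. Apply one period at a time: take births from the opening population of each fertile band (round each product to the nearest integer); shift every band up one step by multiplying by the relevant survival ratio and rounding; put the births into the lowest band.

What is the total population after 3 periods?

20034

After projecting period 1:
Births: 7450 * 0.219 = 1632
10–19: 6650 * 0.978 = 6504
20–29: 2800 * 0.96 = 2688
30–39: 9300 * 0.957 = 8900
40+: 7450 * 0.968 + 5700 * 0.536 = 7212 + 3055 = 10267
Population now: 0–9=1632, 10–19=6504, 20–29=2688, 30–39=8900, 40+=10267
After projecting period 2:
Births: 8900 * 0.219 = 1949
10–19: 1632 * 0.978 = 1596
20–29: 6504 * 0.96 = 6244
30–39: 2688 * 0.957 = 2572
40+: 8900 * 0.968 + 10267 * 0.536 = 8615 + 5503 = 14118
Population now: 0–9=1949, 10–19=1596, 20–29=6244, 30–39=2572, 40+=14118
After projecting period 3:
Births: 2572 * 0.219 = 563
10–19: 1949 * 0.978 = 1906
20–29: 1596 * 0.96 = 1532
30–39: 6244 * 0.957 = 5976
40+: 2572 * 0.968 + 14118 * 0.536 = 2490 + 7567 = 10057
Population now: 0–9=563, 10–19=1906, 20–29=1532, 30–39=5976, 40+=10057
Total after period 3: 563 + 1906 + 1532 + 5976 + 10057 = 20034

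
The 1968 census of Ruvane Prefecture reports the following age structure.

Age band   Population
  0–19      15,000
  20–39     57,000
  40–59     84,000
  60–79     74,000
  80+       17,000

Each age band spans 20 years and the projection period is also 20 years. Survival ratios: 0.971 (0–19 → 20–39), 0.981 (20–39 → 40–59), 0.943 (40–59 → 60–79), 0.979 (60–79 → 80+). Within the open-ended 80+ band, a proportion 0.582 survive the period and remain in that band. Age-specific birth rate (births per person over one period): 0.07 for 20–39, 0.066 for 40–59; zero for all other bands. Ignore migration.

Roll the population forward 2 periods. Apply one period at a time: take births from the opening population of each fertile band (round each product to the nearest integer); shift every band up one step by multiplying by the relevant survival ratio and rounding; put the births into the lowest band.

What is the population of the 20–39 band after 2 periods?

9258

Numbering the groups 1..5 from youngest to oldest:
[period 1]
Births: 57000 × 0.07 = 3990 ; 84000 × 0.066 = 5544 → total 9534
Group 2: 15000 × 0.971 = 14565
Group 3: 57000 × 0.981 = 55917
Group 4: 84000 × 0.943 = 79212
Group 5: 74000 × 0.979 + 17000 × 0.582 = 72446 + 9894 = 82340
Population now: 0–19=9534, 20–39=14565, 40–59=55917, 60–79=79212, 80+=82340
[period 2]
Births: 14565 × 0.07 = 1020 ; 55917 × 0.066 = 3691 → total 4711
Group 2: 9534 × 0.971 = 9258
Group 3: 14565 × 0.981 = 14288
Group 4: 55917 × 0.943 = 52730
Group 5: 79212 × 0.979 + 82340 × 0.582 = 77549 + 47922 = 125471
Population now: 0–19=4711, 20–39=9258, 40–59=14288, 60–79=52730, 80+=125471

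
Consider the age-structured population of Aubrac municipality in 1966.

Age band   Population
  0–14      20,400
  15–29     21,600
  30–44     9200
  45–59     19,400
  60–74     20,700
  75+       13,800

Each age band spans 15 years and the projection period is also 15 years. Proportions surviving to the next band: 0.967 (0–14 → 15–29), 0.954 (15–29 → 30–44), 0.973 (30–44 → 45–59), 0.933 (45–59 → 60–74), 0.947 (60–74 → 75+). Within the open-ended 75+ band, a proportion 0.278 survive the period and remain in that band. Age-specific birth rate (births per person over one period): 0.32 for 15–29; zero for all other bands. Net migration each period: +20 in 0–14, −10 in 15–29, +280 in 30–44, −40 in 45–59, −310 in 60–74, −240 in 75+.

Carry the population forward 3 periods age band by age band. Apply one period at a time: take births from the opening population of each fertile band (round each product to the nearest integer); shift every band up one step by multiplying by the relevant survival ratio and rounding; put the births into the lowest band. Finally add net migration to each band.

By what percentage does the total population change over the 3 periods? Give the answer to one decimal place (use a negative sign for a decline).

Let band 1 be 0–14 through band 6 = 75+.
— Period 1 —
Births: 21600 × 0.32 = 6912
Band 2: 20400 × 0.967 = 19727
Band 3: 21600 × 0.954 = 20606
Band 4: 9200 × 0.973 = 8952
Band 5: 19400 × 0.933 = 18100
Band 6: 20700 × 0.947 + 13800 × 0.278 = 19603 + 3836 = 23439
Net migration: Band 1 + 20 → 6932; Band 2 − 10 → 19717; Band 3 + 280 → 20886; Band 4 − 40 → 8912; Band 5 − 310 → 17790; Band 6 − 240 → 23199
End of period: [6932, 19717, 20886, 8912, 17790, 23199]
— Period 2 —
Births: 19717 × 0.32 = 6309
Band 2: 6932 × 0.967 = 6703
Band 3: 19717 × 0.954 = 18810
Band 4: 20886 × 0.973 = 20322
Band 5: 8912 × 0.933 = 8315
Band 6: 17790 × 0.947 + 23199 × 0.278 = 16847 + 6449 = 23296
Net migration: Band 1 + 20 → 6329; Band 2 − 10 → 6693; Band 3 + 280 → 19090; Band 4 − 40 → 20282; Band 5 − 310 → 8005; Band 6 − 240 → 23056
End of period: [6329, 6693, 19090, 20282, 8005, 23056]
— Period 3 —
Births: 6693 × 0.32 = 2142
Band 2: 6329 × 0.967 = 6120
Band 3: 6693 × 0.954 = 6385
Band 4: 19090 × 0.973 = 18575
Band 5: 20282 × 0.933 = 18923
Band 6: 8005 × 0.947 + 23056 × 0.278 = 7581 + 6410 = 13991
Net migration: Band 1 + 20 → 2162; Band 2 − 10 → 6110; Band 3 + 280 → 6665; Band 4 − 40 → 18535; Band 5 − 310 → 18613; Band 6 − 240 → 13751
End of period: [2162, 6110, 6665, 18535, 18613, 13751]
Total: 105100 → 65836; change = -39264; percentage change = -37.4%

-37.4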